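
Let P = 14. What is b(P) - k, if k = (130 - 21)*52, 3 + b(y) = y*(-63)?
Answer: -6553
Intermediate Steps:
b(y) = -3 - 63*y (b(y) = -3 + y*(-63) = -3 - 63*y)
k = 5668 (k = 109*52 = 5668)
b(P) - k = (-3 - 63*14) - 1*5668 = (-3 - 882) - 5668 = -885 - 5668 = -6553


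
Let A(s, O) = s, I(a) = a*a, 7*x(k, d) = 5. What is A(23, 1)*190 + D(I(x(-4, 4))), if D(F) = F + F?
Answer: 214180/49 ≈ 4371.0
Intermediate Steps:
x(k, d) = 5/7 (x(k, d) = (⅐)*5 = 5/7)
I(a) = a²
D(F) = 2*F
A(23, 1)*190 + D(I(x(-4, 4))) = 23*190 + 2*(5/7)² = 4370 + 2*(25/49) = 4370 + 50/49 = 214180/49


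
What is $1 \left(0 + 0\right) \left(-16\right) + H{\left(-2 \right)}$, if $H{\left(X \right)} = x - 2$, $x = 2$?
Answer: $0$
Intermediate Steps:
$H{\left(X \right)} = 0$ ($H{\left(X \right)} = 2 - 2 = 0$)
$1 \left(0 + 0\right) \left(-16\right) + H{\left(-2 \right)} = 1 \left(0 + 0\right) \left(-16\right) + 0 = 1 \cdot 0 \left(-16\right) + 0 = 0 \left(-16\right) + 0 = 0 + 0 = 0$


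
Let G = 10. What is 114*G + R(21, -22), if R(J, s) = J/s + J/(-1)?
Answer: 24597/22 ≈ 1118.0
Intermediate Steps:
R(J, s) = -J + J/s (R(J, s) = J/s + J*(-1) = J/s - J = -J + J/s)
114*G + R(21, -22) = 114*10 + (-1*21 + 21/(-22)) = 1140 + (-21 + 21*(-1/22)) = 1140 + (-21 - 21/22) = 1140 - 483/22 = 24597/22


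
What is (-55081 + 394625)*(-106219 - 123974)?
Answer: -78160651992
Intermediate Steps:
(-55081 + 394625)*(-106219 - 123974) = 339544*(-230193) = -78160651992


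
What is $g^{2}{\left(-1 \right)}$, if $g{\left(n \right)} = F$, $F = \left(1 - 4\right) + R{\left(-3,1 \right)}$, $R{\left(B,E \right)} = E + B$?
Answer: $25$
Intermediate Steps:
$R{\left(B,E \right)} = B + E$
$F = -5$ ($F = \left(1 - 4\right) + \left(-3 + 1\right) = -3 - 2 = -5$)
$g{\left(n \right)} = -5$
$g^{2}{\left(-1 \right)} = \left(-5\right)^{2} = 25$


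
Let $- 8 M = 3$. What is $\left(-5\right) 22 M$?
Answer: $\frac{165}{4} \approx 41.25$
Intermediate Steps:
$M = - \frac{3}{8}$ ($M = \left(- \frac{1}{8}\right) 3 = - \frac{3}{8} \approx -0.375$)
$\left(-5\right) 22 M = \left(-5\right) 22 \left(- \frac{3}{8}\right) = \left(-110\right) \left(- \frac{3}{8}\right) = \frac{165}{4}$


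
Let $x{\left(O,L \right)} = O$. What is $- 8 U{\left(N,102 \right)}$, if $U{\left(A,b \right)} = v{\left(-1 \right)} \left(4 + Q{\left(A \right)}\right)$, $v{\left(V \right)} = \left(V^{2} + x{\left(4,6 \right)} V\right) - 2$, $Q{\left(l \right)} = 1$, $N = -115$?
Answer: $200$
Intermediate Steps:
$v{\left(V \right)} = -2 + V^{2} + 4 V$ ($v{\left(V \right)} = \left(V^{2} + 4 V\right) - 2 = -2 + V^{2} + 4 V$)
$U{\left(A,b \right)} = -25$ ($U{\left(A,b \right)} = \left(-2 + \left(-1\right)^{2} + 4 \left(-1\right)\right) \left(4 + 1\right) = \left(-2 + 1 - 4\right) 5 = \left(-5\right) 5 = -25$)
$- 8 U{\left(N,102 \right)} = \left(-8\right) \left(-25\right) = 200$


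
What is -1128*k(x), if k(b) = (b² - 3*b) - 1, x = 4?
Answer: -3384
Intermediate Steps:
k(b) = -1 + b² - 3*b
-1128*k(x) = -1128*(-1 + 4² - 3*4) = -1128*(-1 + 16 - 12) = -1128*3 = -3384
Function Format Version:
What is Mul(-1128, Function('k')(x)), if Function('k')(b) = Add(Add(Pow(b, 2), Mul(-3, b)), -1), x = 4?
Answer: -3384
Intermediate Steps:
Function('k')(b) = Add(-1, Pow(b, 2), Mul(-3, b))
Mul(-1128, Function('k')(x)) = Mul(-1128, Add(-1, Pow(4, 2), Mul(-3, 4))) = Mul(-1128, Add(-1, 16, -12)) = Mul(-1128, 3) = -3384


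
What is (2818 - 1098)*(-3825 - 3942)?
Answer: -13359240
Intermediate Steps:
(2818 - 1098)*(-3825 - 3942) = 1720*(-7767) = -13359240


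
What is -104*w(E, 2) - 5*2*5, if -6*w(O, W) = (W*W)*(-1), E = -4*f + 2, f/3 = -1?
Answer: -358/3 ≈ -119.33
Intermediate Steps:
f = -3 (f = 3*(-1) = -3)
E = 14 (E = -4*(-3) + 2 = 12 + 2 = 14)
w(O, W) = W**2/6 (w(O, W) = -W*W*(-1)/6 = -W**2*(-1)/6 = -(-1)*W**2/6 = W**2/6)
-104*w(E, 2) - 5*2*5 = -52*2**2/3 - 5*2*5 = -52*4/3 - 10*5 = -104*2/3 - 50 = -208/3 - 50 = -358/3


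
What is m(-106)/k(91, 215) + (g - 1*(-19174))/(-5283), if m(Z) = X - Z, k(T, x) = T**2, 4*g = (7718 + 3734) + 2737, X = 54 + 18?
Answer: -249619063/58331364 ≈ -4.2793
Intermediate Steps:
X = 72
g = 14189/4 (g = ((7718 + 3734) + 2737)/4 = (11452 + 2737)/4 = (1/4)*14189 = 14189/4 ≈ 3547.3)
m(Z) = 72 - Z
m(-106)/k(91, 215) + (g - 1*(-19174))/(-5283) = (72 - 1*(-106))/(91**2) + (14189/4 - 1*(-19174))/(-5283) = (72 + 106)/8281 + (14189/4 + 19174)*(-1/5283) = 178*(1/8281) + (90885/4)*(-1/5283) = 178/8281 - 30295/7044 = -249619063/58331364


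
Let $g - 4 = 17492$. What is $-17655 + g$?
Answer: $-159$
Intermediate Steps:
$g = 17496$ ($g = 4 + 17492 = 17496$)
$-17655 + g = -17655 + 17496 = -159$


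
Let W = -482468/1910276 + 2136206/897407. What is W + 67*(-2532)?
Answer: -72704055606051357/428573763583 ≈ -1.6964e+5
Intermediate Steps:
W = 911943223095/428573763583 (W = -482468*1/1910276 + 2136206*(1/897407) = -120617/477569 + 2136206/897407 = 911943223095/428573763583 ≈ 2.1279)
W + 67*(-2532) = 911943223095/428573763583 + 67*(-2532) = 911943223095/428573763583 - 169644 = -72704055606051357/428573763583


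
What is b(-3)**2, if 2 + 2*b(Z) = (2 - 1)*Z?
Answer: 25/4 ≈ 6.2500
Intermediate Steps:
b(Z) = -1 + Z/2 (b(Z) = -1 + ((2 - 1)*Z)/2 = -1 + (1*Z)/2 = -1 + Z/2)
b(-3)**2 = (-1 + (1/2)*(-3))**2 = (-1 - 3/2)**2 = (-5/2)**2 = 25/4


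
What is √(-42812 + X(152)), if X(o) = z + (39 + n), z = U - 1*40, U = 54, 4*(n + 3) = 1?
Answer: I*√171047/2 ≈ 206.79*I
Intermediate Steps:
n = -11/4 (n = -3 + (¼)*1 = -3 + ¼ = -11/4 ≈ -2.7500)
z = 14 (z = 54 - 1*40 = 54 - 40 = 14)
X(o) = 201/4 (X(o) = 14 + (39 - 11/4) = 14 + 145/4 = 201/4)
√(-42812 + X(152)) = √(-42812 + 201/4) = √(-171047/4) = I*√171047/2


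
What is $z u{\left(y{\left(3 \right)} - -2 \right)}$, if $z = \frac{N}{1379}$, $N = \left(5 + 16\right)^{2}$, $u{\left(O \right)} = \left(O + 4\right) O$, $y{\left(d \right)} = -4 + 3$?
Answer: $\frac{315}{197} \approx 1.599$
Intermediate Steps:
$y{\left(d \right)} = -1$
$u{\left(O \right)} = O \left(4 + O\right)$ ($u{\left(O \right)} = \left(4 + O\right) O = O \left(4 + O\right)$)
$N = 441$ ($N = 21^{2} = 441$)
$z = \frac{63}{197}$ ($z = \frac{441}{1379} = 441 \cdot \frac{1}{1379} = \frac{63}{197} \approx 0.3198$)
$z u{\left(y{\left(3 \right)} - -2 \right)} = \frac{63 \left(-1 - -2\right) \left(4 - -1\right)}{197} = \frac{63 \left(-1 + 2\right) \left(4 + \left(-1 + 2\right)\right)}{197} = \frac{63 \cdot 1 \left(4 + 1\right)}{197} = \frac{63 \cdot 1 \cdot 5}{197} = \frac{63}{197} \cdot 5 = \frac{315}{197}$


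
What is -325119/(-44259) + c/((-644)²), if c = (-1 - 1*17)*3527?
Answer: 22004787785/3059300104 ≈ 7.1927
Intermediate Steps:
c = -63486 (c = (-1 - 17)*3527 = -18*3527 = -63486)
-325119/(-44259) + c/((-644)²) = -325119/(-44259) - 63486/((-644)²) = -325119*(-1/44259) - 63486/414736 = 108373/14753 - 63486*1/414736 = 108373/14753 - 31743/207368 = 22004787785/3059300104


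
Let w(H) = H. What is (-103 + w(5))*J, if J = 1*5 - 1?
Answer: -392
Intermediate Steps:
J = 4 (J = 5 - 1 = 4)
(-103 + w(5))*J = (-103 + 5)*4 = -98*4 = -392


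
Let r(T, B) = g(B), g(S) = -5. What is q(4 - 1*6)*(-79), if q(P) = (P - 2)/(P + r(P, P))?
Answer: -316/7 ≈ -45.143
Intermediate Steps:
r(T, B) = -5
q(P) = (-2 + P)/(-5 + P) (q(P) = (P - 2)/(P - 5) = (-2 + P)/(-5 + P))
q(4 - 1*6)*(-79) = ((-2 + (4 - 1*6))/(-5 + (4 - 1*6)))*(-79) = ((-2 + (4 - 6))/(-5 + (4 - 6)))*(-79) = ((-2 - 2)/(-5 - 2))*(-79) = (-4/(-7))*(-79) = -⅐*(-4)*(-79) = (4/7)*(-79) = -316/7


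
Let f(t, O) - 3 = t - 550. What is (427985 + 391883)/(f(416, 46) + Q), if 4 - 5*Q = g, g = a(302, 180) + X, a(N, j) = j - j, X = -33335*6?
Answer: 4099340/199359 ≈ 20.563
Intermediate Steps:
X = -200010
a(N, j) = 0
f(t, O) = -547 + t (f(t, O) = 3 + (t - 550) = 3 + (-550 + t) = -547 + t)
g = -200010 (g = 0 - 200010 = -200010)
Q = 200014/5 (Q = ⅘ - ⅕*(-200010) = ⅘ + 40002 = 200014/5 ≈ 40003.)
(427985 + 391883)/(f(416, 46) + Q) = (427985 + 391883)/((-547 + 416) + 200014/5) = 819868/(-131 + 200014/5) = 819868/(199359/5) = 819868*(5/199359) = 4099340/199359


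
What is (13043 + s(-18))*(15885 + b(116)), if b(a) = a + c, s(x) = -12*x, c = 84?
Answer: 213271015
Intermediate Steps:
b(a) = 84 + a (b(a) = a + 84 = 84 + a)
(13043 + s(-18))*(15885 + b(116)) = (13043 - 12*(-18))*(15885 + (84 + 116)) = (13043 + 216)*(15885 + 200) = 13259*16085 = 213271015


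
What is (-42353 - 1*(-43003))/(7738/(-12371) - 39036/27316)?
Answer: -54913013350/173571391 ≈ -316.37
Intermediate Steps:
(-42353 - 1*(-43003))/(7738/(-12371) - 39036/27316) = (-42353 + 43003)/(7738*(-1/12371) - 39036*1/27316) = 650/(-7738/12371 - 9759/6829) = 650/(-173571391/84481559) = 650*(-84481559/173571391) = -54913013350/173571391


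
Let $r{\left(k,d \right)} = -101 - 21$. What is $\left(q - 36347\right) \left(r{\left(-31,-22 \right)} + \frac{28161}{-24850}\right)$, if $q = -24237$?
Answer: $\frac{13241329916}{1775} \approx 7.4599 \cdot 10^{6}$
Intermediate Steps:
$r{\left(k,d \right)} = -122$
$\left(q - 36347\right) \left(r{\left(-31,-22 \right)} + \frac{28161}{-24850}\right) = \left(-24237 - 36347\right) \left(-122 + \frac{28161}{-24850}\right) = - 60584 \left(-122 + 28161 \left(- \frac{1}{24850}\right)\right) = - 60584 \left(-122 - \frac{4023}{3550}\right) = \left(-60584\right) \left(- \frac{437123}{3550}\right) = \frac{13241329916}{1775}$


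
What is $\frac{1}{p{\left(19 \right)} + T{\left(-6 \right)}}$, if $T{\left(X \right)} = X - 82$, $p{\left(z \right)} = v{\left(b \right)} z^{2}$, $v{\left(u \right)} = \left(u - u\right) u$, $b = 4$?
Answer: $- \frac{1}{88} \approx -0.011364$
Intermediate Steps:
$v{\left(u \right)} = 0$ ($v{\left(u \right)} = 0 u = 0$)
$p{\left(z \right)} = 0$ ($p{\left(z \right)} = 0 z^{2} = 0$)
$T{\left(X \right)} = -82 + X$
$\frac{1}{p{\left(19 \right)} + T{\left(-6 \right)}} = \frac{1}{0 - 88} = \frac{1}{-88} = - \frac{1}{88}$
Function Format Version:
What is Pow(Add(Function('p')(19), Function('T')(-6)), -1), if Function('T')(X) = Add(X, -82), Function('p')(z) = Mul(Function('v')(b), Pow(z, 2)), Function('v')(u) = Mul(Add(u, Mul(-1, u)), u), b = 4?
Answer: Rational(-1, 88) ≈ -0.011364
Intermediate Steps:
Function('v')(u) = 0 (Function('v')(u) = Mul(0, u) = 0)
Function('p')(z) = 0 (Function('p')(z) = Mul(0, Pow(z, 2)) = 0)
Function('T')(X) = Add(-82, X)
Pow(Add(Function('p')(19), Function('T')(-6)), -1) = Pow(Add(0, Add(-82, -6)), -1) = Pow(Add(0, -88), -1) = Pow(-88, -1) = Rational(-1, 88)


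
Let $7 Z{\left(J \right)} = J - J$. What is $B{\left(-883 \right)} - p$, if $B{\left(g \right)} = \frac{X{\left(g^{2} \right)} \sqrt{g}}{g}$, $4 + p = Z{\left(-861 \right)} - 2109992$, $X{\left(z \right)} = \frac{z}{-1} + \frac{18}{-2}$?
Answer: $2109996 + \frac{779698 i \sqrt{883}}{883} \approx 2.11 \cdot 10^{6} + 26239.0 i$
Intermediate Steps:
$X{\left(z \right)} = -9 - z$ ($X{\left(z \right)} = z \left(-1\right) + 18 \left(- \frac{1}{2}\right) = - z - 9 = -9 - z$)
$Z{\left(J \right)} = 0$ ($Z{\left(J \right)} = \frac{J - J}{7} = \frac{1}{7} \cdot 0 = 0$)
$p = -2109996$ ($p = -4 + \left(0 - 2109992\right) = -4 - 2109992 = -2109996$)
$B{\left(g \right)} = \frac{-9 - g^{2}}{\sqrt{g}}$ ($B{\left(g \right)} = \frac{\left(-9 - g^{2}\right) \sqrt{g}}{g} = \frac{\sqrt{g} \left(-9 - g^{2}\right)}{g} = \frac{-9 - g^{2}}{\sqrt{g}}$)
$B{\left(-883 \right)} - p = \frac{-9 - \left(-883\right)^{2}}{i \sqrt{883}} - -2109996 = - \frac{i \sqrt{883}}{883} \left(-9 - 779689\right) + 2109996 = - \frac{i \sqrt{883}}{883} \left(-779698\right) + 2109996 = \frac{779698 i \sqrt{883}}{883} + 2109996 = 2109996 + \frac{779698 i \sqrt{883}}{883}$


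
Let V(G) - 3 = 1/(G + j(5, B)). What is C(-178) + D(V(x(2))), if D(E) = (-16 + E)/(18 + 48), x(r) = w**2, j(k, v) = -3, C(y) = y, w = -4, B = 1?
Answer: -25482/143 ≈ -178.20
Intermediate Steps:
x(r) = 16 (x(r) = (-4)**2 = 16)
V(G) = 3 + 1/(-3 + G) (V(G) = 3 + 1/(G - 3) = 3 + 1/(-3 + G))
D(E) = -8/33 + E/66 (D(E) = (-16 + E)/66 = (-16 + E)*(1/66) = -8/33 + E/66)
C(-178) + D(V(x(2))) = -178 + (-8/33 + ((-8 + 3*16)/(-3 + 16))/66) = -178 + (-8/33 + ((-8 + 48)/13)/66) = -178 + (-8/33 + ((1/13)*40)/66) = -178 + (-8/33 + (1/66)*(40/13)) = -178 + (-8/33 + 20/429) = -178 - 28/143 = -25482/143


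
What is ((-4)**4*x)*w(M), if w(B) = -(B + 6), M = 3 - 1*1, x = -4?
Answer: 8192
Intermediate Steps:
M = 2 (M = 3 - 1 = 2)
w(B) = -6 - B (w(B) = -(6 + B) = -6 - B)
((-4)**4*x)*w(M) = ((-4)**4*(-4))*(-6 - 1*2) = (256*(-4))*(-6 - 2) = -1024*(-8) = 8192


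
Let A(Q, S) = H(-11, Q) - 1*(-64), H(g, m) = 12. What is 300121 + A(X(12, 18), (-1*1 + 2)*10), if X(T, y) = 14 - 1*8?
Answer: 300197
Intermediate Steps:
X(T, y) = 6 (X(T, y) = 14 - 8 = 6)
A(Q, S) = 76 (A(Q, S) = 12 - 1*(-64) = 12 + 64 = 76)
300121 + A(X(12, 18), (-1*1 + 2)*10) = 300121 + 76 = 300197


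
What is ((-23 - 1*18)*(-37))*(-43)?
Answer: -65231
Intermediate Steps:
((-23 - 1*18)*(-37))*(-43) = ((-23 - 18)*(-37))*(-43) = -41*(-37)*(-43) = 1517*(-43) = -65231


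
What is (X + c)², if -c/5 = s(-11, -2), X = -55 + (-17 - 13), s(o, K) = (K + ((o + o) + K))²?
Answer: 12006225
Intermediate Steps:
s(o, K) = (2*K + 2*o)² (s(o, K) = (K + (2*o + K))² = (K + (K + 2*o))² = (2*K + 2*o)²)
X = -85 (X = -55 - 30 = -85)
c = -3380 (c = -20*(-2 - 11)² = -20*(-13)² = -20*169 = -5*676 = -3380)
(X + c)² = (-85 - 3380)² = (-3465)² = 12006225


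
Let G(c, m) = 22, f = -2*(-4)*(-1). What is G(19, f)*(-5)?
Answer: -110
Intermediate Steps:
f = -8 (f = 8*(-1) = -8)
G(19, f)*(-5) = 22*(-5) = -110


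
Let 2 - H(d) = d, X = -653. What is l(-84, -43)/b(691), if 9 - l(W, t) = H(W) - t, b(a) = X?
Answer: 120/653 ≈ 0.18377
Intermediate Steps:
H(d) = 2 - d
b(a) = -653
l(W, t) = 7 + W + t (l(W, t) = 9 - ((2 - W) - t) = 9 - (2 - W - t) = 9 + (-2 + W + t) = 7 + W + t)
l(-84, -43)/b(691) = (7 - 84 - 43)/(-653) = -120*(-1/653) = 120/653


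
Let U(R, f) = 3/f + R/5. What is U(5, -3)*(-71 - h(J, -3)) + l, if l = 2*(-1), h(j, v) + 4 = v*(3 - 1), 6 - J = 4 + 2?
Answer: -2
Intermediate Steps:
U(R, f) = 3/f + R/5 (U(R, f) = 3/f + R*(⅕) = 3/f + R/5)
J = 0 (J = 6 - (4 + 2) = 6 - 1*6 = 6 - 6 = 0)
h(j, v) = -4 + 2*v (h(j, v) = -4 + v*(3 - 1) = -4 + v*2 = -4 + 2*v)
l = -2
U(5, -3)*(-71 - h(J, -3)) + l = (3/(-3) + (⅕)*5)*(-71 - (-4 + 2*(-3))) - 2 = (3*(-⅓) + 1)*(-71 - (-4 - 6)) - 2 = (-1 + 1)*(-71 - 1*(-10)) - 2 = 0*(-71 + 10) - 2 = 0*(-61) - 2 = 0 - 2 = -2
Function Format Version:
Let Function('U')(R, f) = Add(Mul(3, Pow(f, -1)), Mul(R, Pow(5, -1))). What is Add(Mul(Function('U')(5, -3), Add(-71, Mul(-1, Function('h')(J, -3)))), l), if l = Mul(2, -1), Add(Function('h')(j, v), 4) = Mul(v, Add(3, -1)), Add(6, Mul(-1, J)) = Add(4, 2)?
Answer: -2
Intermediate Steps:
Function('U')(R, f) = Add(Mul(3, Pow(f, -1)), Mul(Rational(1, 5), R)) (Function('U')(R, f) = Add(Mul(3, Pow(f, -1)), Mul(R, Rational(1, 5))) = Add(Mul(3, Pow(f, -1)), Mul(Rational(1, 5), R)))
J = 0 (J = Add(6, Mul(-1, Add(4, 2))) = Add(6, Mul(-1, 6)) = Add(6, -6) = 0)
Function('h')(j, v) = Add(-4, Mul(2, v)) (Function('h')(j, v) = Add(-4, Mul(v, Add(3, -1))) = Add(-4, Mul(v, 2)) = Add(-4, Mul(2, v)))
l = -2
Add(Mul(Function('U')(5, -3), Add(-71, Mul(-1, Function('h')(J, -3)))), l) = Add(Mul(Add(Mul(3, Pow(-3, -1)), Mul(Rational(1, 5), 5)), Add(-71, Mul(-1, Add(-4, Mul(2, -3))))), -2) = Add(Mul(Add(Mul(3, Rational(-1, 3)), 1), Add(-71, Mul(-1, Add(-4, -6)))), -2) = Add(Mul(Add(-1, 1), Add(-71, Mul(-1, -10))), -2) = Add(Mul(0, Add(-71, 10)), -2) = Add(Mul(0, -61), -2) = Add(0, -2) = -2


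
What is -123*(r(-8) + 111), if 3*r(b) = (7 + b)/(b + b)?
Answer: -218489/16 ≈ -13656.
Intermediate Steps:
r(b) = (7 + b)/(6*b) (r(b) = ((7 + b)/(b + b))/3 = ((7 + b)/((2*b)))/3 = ((7 + b)*(1/(2*b)))/3 = ((7 + b)/(2*b))/3 = (7 + b)/(6*b))
-123*(r(-8) + 111) = -123*((⅙)*(7 - 8)/(-8) + 111) = -123*((⅙)*(-⅛)*(-1) + 111) = -123*(1/48 + 111) = -123*5329/48 = -218489/16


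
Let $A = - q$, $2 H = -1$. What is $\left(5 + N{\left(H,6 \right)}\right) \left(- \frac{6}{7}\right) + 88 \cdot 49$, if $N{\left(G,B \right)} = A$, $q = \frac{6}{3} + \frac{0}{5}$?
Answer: $\frac{30166}{7} \approx 4309.4$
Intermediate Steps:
$H = - \frac{1}{2}$ ($H = \frac{1}{2} \left(-1\right) = - \frac{1}{2} \approx -0.5$)
$q = 2$ ($q = 6 \cdot \frac{1}{3} + 0 \cdot \frac{1}{5} = 2 + 0 = 2$)
$A = -2$ ($A = \left(-1\right) 2 = -2$)
$N{\left(G,B \right)} = -2$
$\left(5 + N{\left(H,6 \right)}\right) \left(- \frac{6}{7}\right) + 88 \cdot 49 = \left(5 - 2\right) \left(- \frac{6}{7}\right) + 88 \cdot 49 = 3 \left(\left(-6\right) \frac{1}{7}\right) + 4312 = 3 \left(- \frac{6}{7}\right) + 4312 = - \frac{18}{7} + 4312 = \frac{30166}{7}$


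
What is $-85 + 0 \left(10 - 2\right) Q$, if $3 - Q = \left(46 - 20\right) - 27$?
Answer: $-85$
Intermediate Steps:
$Q = 4$ ($Q = 3 - \left(\left(46 - 20\right) - 27\right) = 3 - \left(26 - 27\right) = 3 - -1 = 3 + 1 = 4$)
$-85 + 0 \left(10 - 2\right) Q = -85 + 0 \left(10 - 2\right) 4 = -85 + 0 \cdot 8 \cdot 4 = -85 + 0 \cdot 4 = -85 + 0 = -85$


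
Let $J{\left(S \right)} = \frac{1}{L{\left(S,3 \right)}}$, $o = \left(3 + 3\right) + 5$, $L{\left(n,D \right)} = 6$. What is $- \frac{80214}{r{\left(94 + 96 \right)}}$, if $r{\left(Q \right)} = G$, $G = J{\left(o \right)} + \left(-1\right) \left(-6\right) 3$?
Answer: $- \frac{481284}{109} \approx -4415.5$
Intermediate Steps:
$o = 11$ ($o = 6 + 5 = 11$)
$J{\left(S \right)} = \frac{1}{6}$
$G = \frac{109}{6}$ ($G = \frac{1}{6} + \left(-1\right) \left(-6\right) 3 = \frac{1}{6} + 6 \cdot 3 = \frac{1}{6} + 18 = \frac{109}{6} \approx 18.167$)
$r{\left(Q \right)} = \frac{109}{6}$
$- \frac{80214}{r{\left(94 + 96 \right)}} = - \frac{80214}{\frac{109}{6}} = \left(-80214\right) \frac{6}{109} = - \frac{481284}{109}$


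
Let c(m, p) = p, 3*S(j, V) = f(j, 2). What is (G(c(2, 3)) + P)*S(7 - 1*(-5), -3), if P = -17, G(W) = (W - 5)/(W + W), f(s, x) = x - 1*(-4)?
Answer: -104/3 ≈ -34.667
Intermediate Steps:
f(s, x) = 4 + x (f(s, x) = x + 4 = 4 + x)
S(j, V) = 2 (S(j, V) = (4 + 2)/3 = (⅓)*6 = 2)
G(W) = (-5 + W)/(2*W) (G(W) = (-5 + W)/((2*W)) = (-5 + W)*(1/(2*W)) = (-5 + W)/(2*W))
(G(c(2, 3)) + P)*S(7 - 1*(-5), -3) = ((½)*(-5 + 3)/3 - 17)*2 = ((½)*(⅓)*(-2) - 17)*2 = (-⅓ - 17)*2 = -52/3*2 = -104/3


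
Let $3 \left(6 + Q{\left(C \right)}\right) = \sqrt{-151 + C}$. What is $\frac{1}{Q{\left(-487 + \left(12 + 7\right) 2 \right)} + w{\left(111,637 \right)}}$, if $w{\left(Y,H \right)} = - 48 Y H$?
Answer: $- \frac{5090913}{17278263449146} - \frac{5 i \sqrt{6}}{17278263449146} \approx -2.9464 \cdot 10^{-7} - 7.0884 \cdot 10^{-13} i$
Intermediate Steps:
$Q{\left(C \right)} = -6 + \frac{\sqrt{-151 + C}}{3}$
$w{\left(Y,H \right)} = - 48 H Y$
$\frac{1}{Q{\left(-487 + \left(12 + 7\right) 2 \right)} + w{\left(111,637 \right)}} = \frac{1}{\left(-6 + \frac{\sqrt{-151 - \left(487 - \left(12 + 7\right) 2\right)}}{3}\right) - 30576 \cdot 111} = \frac{1}{\left(-6 + \frac{\sqrt{-151 + \left(-487 + 19 \cdot 2\right)}}{3}\right) - 3393936} = \frac{1}{\left(-6 + \frac{\sqrt{-151 + \left(-487 + 38\right)}}{3}\right) - 3393936} = \frac{1}{\left(-6 + \frac{\sqrt{-151 - 449}}{3}\right) - 3393936} = \frac{1}{\left(-6 + \frac{\sqrt{-600}}{3}\right) - 3393936} = \frac{1}{\left(-6 + \frac{10 i \sqrt{6}}{3}\right) - 3393936} = \frac{1}{-3393942 + \frac{10 i \sqrt{6}}{3}}$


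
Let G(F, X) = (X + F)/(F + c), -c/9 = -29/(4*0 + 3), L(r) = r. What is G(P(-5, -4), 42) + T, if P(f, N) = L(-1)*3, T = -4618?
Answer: -129291/28 ≈ -4617.5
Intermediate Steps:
c = 87 (c = -(-261)/(4*0 + 3) = -(-261)/(0 + 3) = -(-261)/3 = -9*(-29/3) = 87)
P(f, N) = -3 (P(f, N) = -1*3 = -3)
G(F, X) = (F + X)/(87 + F) (G(F, X) = (X + F)/(F + 87) = (F + X)/(87 + F))
G(P(-5, -4), 42) + T = (-3 + 42)/(87 - 3) - 4618 = 39/84 - 4618 = (1/84)*39 - 4618 = 13/28 - 4618 = -129291/28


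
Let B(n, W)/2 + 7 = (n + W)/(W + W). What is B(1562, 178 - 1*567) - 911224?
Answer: -354472755/389 ≈ -9.1124e+5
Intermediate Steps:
B(n, W) = -14 + (W + n)/W (B(n, W) = -14 + 2*((n + W)/(W + W)) = -14 + 2*((W + n)/((2*W))) = -14 + 2*((W + n)*(1/(2*W))) = -14 + 2*((W + n)/(2*W)) = -14 + (W + n)/W)
B(1562, 178 - 1*567) - 911224 = (-13 + 1562/(178 - 1*567)) - 911224 = (-13 + 1562/(178 - 567)) - 911224 = (-13 + 1562/(-389)) - 911224 = (-13 + 1562*(-1/389)) - 911224 = (-13 - 1562/389) - 911224 = -6619/389 - 911224 = -354472755/389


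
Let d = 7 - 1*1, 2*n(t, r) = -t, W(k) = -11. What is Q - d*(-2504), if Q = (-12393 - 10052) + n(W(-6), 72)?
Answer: -14831/2 ≈ -7415.5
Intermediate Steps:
n(t, r) = -t/2 (n(t, r) = (-t)/2 = -t/2)
Q = -44879/2 (Q = (-12393 - 10052) - ½*(-11) = -22445 + 11/2 = -44879/2 ≈ -22440.)
d = 6 (d = 7 - 1 = 6)
Q - d*(-2504) = -44879/2 - 6*(-2504) = -44879/2 - 1*(-15024) = -44879/2 + 15024 = -14831/2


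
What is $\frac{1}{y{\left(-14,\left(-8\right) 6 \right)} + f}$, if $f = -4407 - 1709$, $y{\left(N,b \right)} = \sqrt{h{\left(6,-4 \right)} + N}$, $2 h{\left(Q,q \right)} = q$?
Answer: $- \frac{1529}{9351368} - \frac{i}{9351368} \approx -0.00016351 - 1.0694 \cdot 10^{-7} i$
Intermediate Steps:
$h{\left(Q,q \right)} = \frac{q}{2}$
$y{\left(N,b \right)} = \sqrt{-2 + N}$ ($y{\left(N,b \right)} = \sqrt{\frac{1}{2} \left(-4\right) + N} = \sqrt{-2 + N}$)
$f = -6116$
$\frac{1}{y{\left(-14,\left(-8\right) 6 \right)} + f} = \frac{1}{\sqrt{-2 - 14} - 6116} = \frac{1}{\sqrt{-16} - 6116} = \frac{1}{4 i - 6116} = \frac{1}{-6116 + 4 i} = \frac{-6116 - 4 i}{37405472}$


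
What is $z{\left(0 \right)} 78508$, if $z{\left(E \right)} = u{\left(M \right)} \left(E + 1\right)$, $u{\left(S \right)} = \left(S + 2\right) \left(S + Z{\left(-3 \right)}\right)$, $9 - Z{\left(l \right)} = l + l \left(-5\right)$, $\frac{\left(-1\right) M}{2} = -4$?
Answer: $3925400$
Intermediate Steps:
$M = 8$ ($M = \left(-2\right) \left(-4\right) = 8$)
$Z{\left(l \right)} = 9 + 4 l$ ($Z{\left(l \right)} = 9 - \left(l + l \left(-5\right)\right) = 9 - \left(l - 5 l\right) = 9 - - 4 l = 9 + 4 l$)
$u{\left(S \right)} = \left(-3 + S\right) \left(2 + S\right)$ ($u{\left(S \right)} = \left(S + 2\right) \left(S + \left(9 + 4 \left(-3\right)\right)\right) = \left(2 + S\right) \left(S + \left(9 - 12\right)\right) = \left(2 + S\right) \left(S - 3\right) = \left(2 + S\right) \left(-3 + S\right) = \left(-3 + S\right) \left(2 + S\right)$)
$z{\left(E \right)} = 50 + 50 E$ ($z{\left(E \right)} = \left(-6 + 8^{2} - 8\right) \left(E + 1\right) = \left(-6 + 64 - 8\right) \left(1 + E\right) = 50 \left(1 + E\right) = 50 + 50 E$)
$z{\left(0 \right)} 78508 = \left(50 + 50 \cdot 0\right) 78508 = \left(50 + 0\right) 78508 = 50 \cdot 78508 = 3925400$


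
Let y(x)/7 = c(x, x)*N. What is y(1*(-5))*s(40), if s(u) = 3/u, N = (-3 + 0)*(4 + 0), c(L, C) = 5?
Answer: -63/2 ≈ -31.500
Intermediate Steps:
N = -12 (N = -3*4 = -12)
y(x) = -420 (y(x) = 7*(5*(-12)) = 7*(-60) = -420)
y(1*(-5))*s(40) = -1260/40 = -420*3/40 = -63/2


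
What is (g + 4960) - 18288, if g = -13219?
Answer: -26547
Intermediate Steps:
(g + 4960) - 18288 = (-13219 + 4960) - 18288 = -8259 - 18288 = -26547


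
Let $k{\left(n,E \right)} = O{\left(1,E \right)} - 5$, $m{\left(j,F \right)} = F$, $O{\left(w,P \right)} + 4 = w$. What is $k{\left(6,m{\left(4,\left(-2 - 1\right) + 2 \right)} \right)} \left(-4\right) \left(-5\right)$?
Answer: $-160$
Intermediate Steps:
$O{\left(w,P \right)} = -4 + w$
$k{\left(n,E \right)} = -8$ ($k{\left(n,E \right)} = \left(-4 + 1\right) - 5 = -3 - 5 = -8$)
$k{\left(6,m{\left(4,\left(-2 - 1\right) + 2 \right)} \right)} \left(-4\right) \left(-5\right) = \left(-8\right) \left(-4\right) \left(-5\right) = 32 \left(-5\right) = -160$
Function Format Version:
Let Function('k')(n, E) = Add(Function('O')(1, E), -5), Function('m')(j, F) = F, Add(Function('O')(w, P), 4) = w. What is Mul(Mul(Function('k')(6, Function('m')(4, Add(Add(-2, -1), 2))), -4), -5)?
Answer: -160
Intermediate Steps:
Function('O')(w, P) = Add(-4, w)
Function('k')(n, E) = -8 (Function('k')(n, E) = Add(Add(-4, 1), -5) = Add(-3, -5) = -8)
Mul(Mul(Function('k')(6, Function('m')(4, Add(Add(-2, -1), 2))), -4), -5) = Mul(Mul(-8, -4), -5) = Mul(32, -5) = -160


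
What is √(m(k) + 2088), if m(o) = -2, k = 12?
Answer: √2086 ≈ 45.673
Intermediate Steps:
√(m(k) + 2088) = √(-2 + 2088) = √2086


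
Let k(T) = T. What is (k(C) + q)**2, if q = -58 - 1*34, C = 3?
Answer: 7921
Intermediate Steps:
q = -92 (q = -58 - 34 = -92)
(k(C) + q)**2 = (3 - 92)**2 = (-89)**2 = 7921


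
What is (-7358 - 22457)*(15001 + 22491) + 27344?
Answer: -1117796636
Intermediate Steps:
(-7358 - 22457)*(15001 + 22491) + 27344 = -29815*37492 + 27344 = -1117823980 + 27344 = -1117796636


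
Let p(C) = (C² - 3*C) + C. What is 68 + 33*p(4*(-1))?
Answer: 860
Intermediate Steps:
p(C) = C² - 2*C
68 + 33*p(4*(-1)) = 68 + 33*((4*(-1))*(-2 + 4*(-1))) = 68 + 33*(-4*(-2 - 4)) = 68 + 33*(-4*(-6)) = 68 + 33*24 = 68 + 792 = 860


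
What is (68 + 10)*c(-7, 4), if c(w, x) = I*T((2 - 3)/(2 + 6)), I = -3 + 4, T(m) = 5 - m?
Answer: 1599/4 ≈ 399.75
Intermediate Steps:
I = 1
c(w, x) = 41/8 (c(w, x) = 1*(5 - (2 - 3)/(2 + 6)) = 1*(5 - (-1)/8) = 1*(5 - 1*(-⅛)) = 1*(5 + ⅛) = 1*(41/8) = 41/8)
(68 + 10)*c(-7, 4) = (68 + 10)*(41/8) = 78*(41/8) = 1599/4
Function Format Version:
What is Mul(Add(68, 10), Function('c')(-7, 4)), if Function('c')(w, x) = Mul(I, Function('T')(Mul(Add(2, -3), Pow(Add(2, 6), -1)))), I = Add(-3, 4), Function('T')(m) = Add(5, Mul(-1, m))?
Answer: Rational(1599, 4) ≈ 399.75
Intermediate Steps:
I = 1
Function('c')(w, x) = Rational(41, 8) (Function('c')(w, x) = Mul(1, Add(5, Mul(-1, Mul(Add(2, -3), Pow(Add(2, 6), -1))))) = Mul(1, Add(5, Mul(-1, Mul(-1, Pow(8, -1))))) = Mul(1, Add(5, Mul(-1, Mul(-1, Rational(1, 8))))) = Mul(1, Add(5, Mul(-1, Rational(-1, 8)))) = Mul(1, Add(5, Rational(1, 8))) = Mul(1, Rational(41, 8)) = Rational(41, 8))
Mul(Add(68, 10), Function('c')(-7, 4)) = Mul(Add(68, 10), Rational(41, 8)) = Mul(78, Rational(41, 8)) = Rational(1599, 4)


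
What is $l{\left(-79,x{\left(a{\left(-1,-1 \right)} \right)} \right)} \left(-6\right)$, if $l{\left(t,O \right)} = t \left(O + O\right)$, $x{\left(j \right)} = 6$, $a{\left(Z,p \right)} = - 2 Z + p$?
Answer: $5688$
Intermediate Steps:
$a{\left(Z,p \right)} = p - 2 Z$
$l{\left(t,O \right)} = 2 O t$ ($l{\left(t,O \right)} = t 2 O = 2 O t$)
$l{\left(-79,x{\left(a{\left(-1,-1 \right)} \right)} \right)} \left(-6\right) = 2 \cdot 6 \left(-79\right) \left(-6\right) = \left(-948\right) \left(-6\right) = 5688$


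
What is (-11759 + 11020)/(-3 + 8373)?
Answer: -739/8370 ≈ -0.088292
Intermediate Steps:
(-11759 + 11020)/(-3 + 8373) = -739/8370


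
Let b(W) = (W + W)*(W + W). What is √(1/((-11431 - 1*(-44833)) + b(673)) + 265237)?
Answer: √902988872114545106/1845118 ≈ 515.01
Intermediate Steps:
b(W) = 4*W² (b(W) = (2*W)*(2*W) = 4*W²)
√(1/((-11431 - 1*(-44833)) + b(673)) + 265237) = √(1/((-11431 - 1*(-44833)) + 4*673²) + 265237) = √(1/((-11431 + 44833) + 4*452929) + 265237) = √(1/(33402 + 1811716) + 265237) = √(1/1845118 + 265237) = √(489393562967/1845118) = √902988872114545106/1845118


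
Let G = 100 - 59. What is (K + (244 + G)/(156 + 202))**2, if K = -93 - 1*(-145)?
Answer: 357247801/128164 ≈ 2787.4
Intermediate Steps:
G = 41
K = 52 (K = -93 + 145 = 52)
(K + (244 + G)/(156 + 202))**2 = (52 + (244 + 41)/(156 + 202))**2 = (52 + 285/358)**2 = (18901/358)**2 = 357247801/128164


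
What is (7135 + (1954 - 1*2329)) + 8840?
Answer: 15600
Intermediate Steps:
(7135 + (1954 - 1*2329)) + 8840 = (7135 + (1954 - 2329)) + 8840 = (7135 - 375) + 8840 = 6760 + 8840 = 15600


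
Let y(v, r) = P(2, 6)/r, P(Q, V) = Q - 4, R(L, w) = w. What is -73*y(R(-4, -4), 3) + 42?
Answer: 272/3 ≈ 90.667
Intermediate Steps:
P(Q, V) = -4 + Q
y(v, r) = -2/r (y(v, r) = (-4 + 2)/r = -2/r)
-73*y(R(-4, -4), 3) + 42 = -(-146)/3 + 42 = -73*(-2/3) + 42 = 146/3 + 42 = 272/3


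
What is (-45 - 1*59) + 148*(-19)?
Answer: -2916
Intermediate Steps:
(-45 - 1*59) + 148*(-19) = (-45 - 59) - 2812 = -104 - 2812 = -2916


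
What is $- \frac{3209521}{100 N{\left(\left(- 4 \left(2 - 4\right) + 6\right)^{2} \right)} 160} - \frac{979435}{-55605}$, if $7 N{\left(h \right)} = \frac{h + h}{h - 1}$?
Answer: $- \frac{193846755457}{284697600} \approx -680.89$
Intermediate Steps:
$N{\left(h \right)} = \frac{2 h}{7 \left(-1 + h\right)}$ ($N{\left(h \right)} = \frac{\left(h + h\right) \frac{1}{h - 1}}{7} = \frac{2 h \frac{1}{-1 + h}}{7} = \frac{2 h}{7 \left(-1 + h\right)}$)
$- \frac{3209521}{100 N{\left(\left(- 4 \left(2 - 4\right) + 6\right)^{2} \right)} 160} - \frac{979435}{-55605} = - \frac{3209521}{100 \frac{2 \left(- 4 \left(2 - 4\right) + 6\right)^{2}}{7 \left(-1 + \left(- 4 \left(2 - 4\right) + 6\right)^{2}\right)} 160} - \frac{979435}{-55605} = - \frac{3209521}{100 \frac{2 \left(\left(-4\right) \left(-2\right) + 6\right)^{2}}{7 \left(-1 + \left(\left(-4\right) \left(-2\right) + 6\right)^{2}\right)} 160} - - \frac{195887}{11121} = - \frac{3209521}{100 \frac{2 \left(8 + 6\right)^{2}}{7 \left(-1 + \left(8 + 6\right)^{2}\right)} 160} + \frac{195887}{11121} = - \frac{3209521}{100 \frac{2 \cdot 14^{2}}{7 \left(-1 + 14^{2}\right)} 160} + \frac{195887}{11121} = - \frac{3209521}{100 \cdot \frac{2}{7} \cdot 196 \frac{1}{-1 + 196} \cdot 160} + \frac{195887}{11121} = - \frac{3209521}{100 \cdot \frac{2}{7} \cdot 196 \cdot \frac{1}{195} \cdot 160} + \frac{195887}{11121} = - \frac{3209521}{100 \cdot \frac{56}{195} \cdot 160} + \frac{195887}{11121} = - \frac{3209521}{\frac{1120}{39} \cdot 160} + \frac{195887}{11121} = - \frac{3209521}{\frac{179200}{39}} + \frac{195887}{11121} = \left(-3209521\right) \frac{39}{179200} + \frac{195887}{11121} = - \frac{17881617}{25600} + \frac{195887}{11121} = - \frac{193846755457}{284697600}$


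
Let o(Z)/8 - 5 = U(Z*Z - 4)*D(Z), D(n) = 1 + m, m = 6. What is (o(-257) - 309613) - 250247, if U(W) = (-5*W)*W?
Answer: -1221344326820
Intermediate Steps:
D(n) = 7 (D(n) = 1 + 6 = 7)
U(W) = -5*W²
o(Z) = 40 - 280*(-4 + Z²)² (o(Z) = 40 + 8*(-5*(Z*Z - 4)²*7) = 40 + 8*(-5*(Z² - 4)²*7) = 40 + 8*(-5*(-4 + Z²)²*7) = 40 + 8*(-35*(-4 + Z²)²) = 40 - 280*(-4 + Z²)²)
(o(-257) - 309613) - 250247 = ((40 - 280*(-4 + (-257)²)²) - 309613) - 250247 = ((40 - 280*(-4 + 66049)²) - 309613) - 250247 = ((40 - 280*66045²) - 309613) - 250247 = ((40 - 280*4361942025) - 309613) - 250247 = ((40 - 1221343767000) - 309613) - 250247 = (-1221343766960 - 309613) - 250247 = -1221344076573 - 250247 = -1221344326820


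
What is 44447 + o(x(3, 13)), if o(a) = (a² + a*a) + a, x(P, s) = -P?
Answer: 44462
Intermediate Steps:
o(a) = a + 2*a² (o(a) = (a² + a²) + a = 2*a² + a = a + 2*a²)
44447 + o(x(3, 13)) = 44447 + (-1*3)*(1 + 2*(-1*3)) = 44447 - 3*(1 + 2*(-3)) = 44447 - 3*(1 - 6) = 44447 - 3*(-5) = 44447 + 15 = 44462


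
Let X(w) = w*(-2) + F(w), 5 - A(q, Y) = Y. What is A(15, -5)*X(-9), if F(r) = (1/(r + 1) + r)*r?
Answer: 4005/4 ≈ 1001.3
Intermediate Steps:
A(q, Y) = 5 - Y
F(r) = r*(r + 1/(1 + r)) (F(r) = (1/(1 + r) + r)*r = (r + 1/(1 + r))*r = r*(r + 1/(1 + r)))
X(w) = -2*w + w*(1 + w + w**2)/(1 + w) (X(w) = w*(-2) + w*(1 + w + w**2)/(1 + w) = -2*w + w*(1 + w + w**2)/(1 + w))
A(15, -5)*X(-9) = (5 - 1*(-5))*(-9*(-1 + (-9)**2 - 1*(-9))/(1 - 9)) = (5 + 5)*(-9*(-1 + 81 + 9)/(-8)) = 10*(-9*(-1/8)*89) = 10*(801/8) = 4005/4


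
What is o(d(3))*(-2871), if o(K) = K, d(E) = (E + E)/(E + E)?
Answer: -2871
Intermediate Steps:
d(E) = 1 (d(E) = (2*E)/((2*E)) = (2*E)*(1/(2*E)) = 1)
o(d(3))*(-2871) = 1*(-2871) = -2871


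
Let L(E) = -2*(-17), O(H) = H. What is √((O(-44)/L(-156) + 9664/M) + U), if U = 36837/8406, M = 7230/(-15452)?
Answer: I*√68037223574771286090/57398970 ≈ 143.7*I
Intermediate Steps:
L(E) = 34
M = -3615/7726 (M = 7230*(-1/15452) = -3615/7726 ≈ -0.46790)
U = 4093/934 (U = 36837*(1/8406) = 4093/934 ≈ 4.3822)
√((O(-44)/L(-156) + 9664/M) + U) = √((-44/34 + 9664/(-3615/7726)) + 4093/934) = √((-44*1/34 + 9664*(-7726/3615)) + 4093/934) = √((-22/17 - 74664064/3615) + 4093/934) = √(-1269368618/61455 + 4093/934) = √(-1185338753897/57398970) = I*√68037223574771286090/57398970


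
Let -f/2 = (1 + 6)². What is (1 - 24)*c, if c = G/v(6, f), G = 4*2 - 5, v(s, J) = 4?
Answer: -69/4 ≈ -17.250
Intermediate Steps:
f = -98 (f = -2*(1 + 6)² = -2*7² = -2*49 = -98)
G = 3 (G = 8 - 5 = 3)
c = ¾ (c = 3/4 = 3*(¼) = ¾ ≈ 0.75000)
(1 - 24)*c = (1 - 24)*(¾) = -23*¾ = -69/4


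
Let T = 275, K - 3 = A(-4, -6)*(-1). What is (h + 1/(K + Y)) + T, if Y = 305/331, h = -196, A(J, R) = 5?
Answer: 27872/357 ≈ 78.073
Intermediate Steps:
K = -2 (K = 3 + 5*(-1) = 3 - 5 = -2)
Y = 305/331 (Y = 305*(1/331) = 305/331 ≈ 0.92145)
(h + 1/(K + Y)) + T = (-196 + 1/(-2 + 305/331)) + 275 = (-196 + 1/(-357/331)) + 275 = (-196 - 331/357) + 275 = -70303/357 + 275 = 27872/357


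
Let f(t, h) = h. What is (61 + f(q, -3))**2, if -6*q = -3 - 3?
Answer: 3364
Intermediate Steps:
q = 1 (q = -(-3 - 3)/6 = -1/6*(-6) = 1)
(61 + f(q, -3))**2 = (61 - 3)**2 = 58**2 = 3364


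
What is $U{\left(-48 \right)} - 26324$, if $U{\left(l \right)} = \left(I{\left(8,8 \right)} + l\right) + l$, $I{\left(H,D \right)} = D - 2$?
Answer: $-26414$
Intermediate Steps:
$I{\left(H,D \right)} = -2 + D$
$U{\left(l \right)} = 6 + 2 l$ ($U{\left(l \right)} = \left(\left(-2 + 8\right) + l\right) + l = \left(6 + l\right) + l = 6 + 2 l$)
$U{\left(-48 \right)} - 26324 = \left(6 + 2 \left(-48\right)\right) - 26324 = \left(6 - 96\right) - 26324 = -90 - 26324 = -26414$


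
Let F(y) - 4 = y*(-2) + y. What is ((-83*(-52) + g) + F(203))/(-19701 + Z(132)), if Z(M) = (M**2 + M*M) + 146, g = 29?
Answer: 4146/15293 ≈ 0.27110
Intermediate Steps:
Z(M) = 146 + 2*M**2 (Z(M) = (M**2 + M**2) + 146 = 2*M**2 + 146 = 146 + 2*M**2)
F(y) = 4 - y (F(y) = 4 + (y*(-2) + y) = 4 + (-2*y + y) = 4 - y)
((-83*(-52) + g) + F(203))/(-19701 + Z(132)) = ((-83*(-52) + 29) + (4 - 1*203))/(-19701 + (146 + 2*132**2)) = ((4316 + 29) + (4 - 203))/(-19701 + (146 + 2*17424)) = (4345 - 199)/(-19701 + (146 + 34848)) = 4146/(-19701 + 34994) = 4146/15293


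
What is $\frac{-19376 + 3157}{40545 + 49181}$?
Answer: $- \frac{2317}{12818} \approx -0.18076$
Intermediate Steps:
$\frac{-19376 + 3157}{40545 + 49181} = - \frac{16219}{89726} = \left(-16219\right) \frac{1}{89726} = - \frac{2317}{12818}$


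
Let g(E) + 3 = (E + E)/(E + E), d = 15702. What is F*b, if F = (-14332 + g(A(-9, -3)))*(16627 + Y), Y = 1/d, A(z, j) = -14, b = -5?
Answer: 3118566616475/2617 ≈ 1.1917e+9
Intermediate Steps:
g(E) = -2 (g(E) = -3 + (E + E)/(E + E) = -3 + (2*E)/((2*E)) = -3 + (2*E)*(1/(2*E)) = -3 + 1 = -2)
Y = 1/15702 ≈ 6.3686e-5
F = -623713323295/2617 (F = (-14332 - 2)*(16627 + 1/15702) = -14334*261077155/15702 = -623713323295/2617 ≈ -2.3833e+8)
F*b = -623713323295/2617*(-5) = 3118566616475/2617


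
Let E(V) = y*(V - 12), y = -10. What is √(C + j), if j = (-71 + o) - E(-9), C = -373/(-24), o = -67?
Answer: I*√47874/12 ≈ 18.233*I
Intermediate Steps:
E(V) = 120 - 10*V (E(V) = -10*(V - 12) = -10*(-12 + V) = 120 - 10*V)
C = 373/24 (C = -373*(-1/24) = 373/24 ≈ 15.542)
j = -348 (j = (-71 - 67) - (120 - 10*(-9)) = -138 - (120 + 90) = -138 - 1*210 = -138 - 210 = -348)
√(C + j) = √(373/24 - 348) = √(-7979/24) = I*√47874/12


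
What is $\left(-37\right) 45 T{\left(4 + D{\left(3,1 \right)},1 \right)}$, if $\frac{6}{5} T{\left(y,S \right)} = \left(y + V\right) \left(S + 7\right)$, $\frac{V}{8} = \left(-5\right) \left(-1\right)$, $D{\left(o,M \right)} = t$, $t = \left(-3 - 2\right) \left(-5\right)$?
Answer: $-765900$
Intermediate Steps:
$t = 25$ ($t = \left(-5\right) \left(-5\right) = 25$)
$D{\left(o,M \right)} = 25$
$V = 40$ ($V = 8 \left(\left(-5\right) \left(-1\right)\right) = 8 \cdot 5 = 40$)
$T{\left(y,S \right)} = \frac{5 \left(7 + S\right) \left(40 + y\right)}{6}$ ($T{\left(y,S \right)} = \frac{5 \left(y + 40\right) \left(S + 7\right)}{6} = \frac{5 \left(40 + y\right) \left(7 + S\right)}{6} = \frac{5 \left(7 + S\right) \left(40 + y\right)}{6}$)
$\left(-37\right) 45 T{\left(4 + D{\left(3,1 \right)},1 \right)} = \left(-37\right) 45 \left(\frac{700}{3} + \frac{35 \left(4 + 25\right)}{6} + \frac{100}{3} \cdot 1 + \frac{5}{6} \cdot 1 \left(4 + 25\right)\right) = - 1665 \left(\frac{700}{3} + \frac{35}{6} \cdot 29 + \frac{100}{3} + \frac{5}{6} \cdot 1 \cdot 29\right) = - 1665 \left(\frac{700}{3} + \frac{1015}{6} + \frac{100}{3} + \frac{145}{6}\right) = \left(-1665\right) 460 = -765900$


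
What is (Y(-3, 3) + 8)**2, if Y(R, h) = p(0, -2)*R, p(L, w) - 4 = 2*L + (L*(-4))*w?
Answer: 16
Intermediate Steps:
p(L, w) = 4 + 2*L - 4*L*w (p(L, w) = 4 + (2*L + (L*(-4))*w) = 4 + (2*L + (-4*L)*w) = 4 + (2*L - 4*L*w) = 4 + 2*L - 4*L*w)
Y(R, h) = 4*R (Y(R, h) = (4 + 2*0 - 4*0*(-2))*R = (4 + 0 + 0)*R = 4*R)
(Y(-3, 3) + 8)**2 = (4*(-3) + 8)**2 = (-12 + 8)**2 = (-4)**2 = 16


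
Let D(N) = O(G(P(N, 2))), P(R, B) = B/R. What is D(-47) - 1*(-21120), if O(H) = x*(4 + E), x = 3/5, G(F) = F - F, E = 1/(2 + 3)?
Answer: 528063/25 ≈ 21123.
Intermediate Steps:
E = 1/5 ≈ 0.20000
G(F) = 0
x = 3/5 (x = 3*(1/5) = 3/5 ≈ 0.60000)
O(H) = 63/25 (O(H) = 3*(4 + 1/5)/5 = (3/5)*(21/5) = 63/25)
D(N) = 63/25
D(-47) - 1*(-21120) = 63/25 - 1*(-21120) = 63/25 + 21120 = 528063/25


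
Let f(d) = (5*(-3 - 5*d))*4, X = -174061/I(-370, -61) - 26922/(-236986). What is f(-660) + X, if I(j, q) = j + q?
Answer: 3388218460784/51070483 ≈ 66344.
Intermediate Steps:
X = 20630811764/51070483 (X = -174061/(-370 - 61) - 26922/(-236986) = -174061/(-431) - 26922*(-1/236986) = -174061*(-1/431) + 13461/118493 = 174061/431 + 13461/118493 = 20630811764/51070483 ≈ 403.97)
f(d) = -60 - 100*d (f(d) = (-15 - 25*d)*4 = -60 - 100*d)
f(-660) + X = (-60 - 100*(-660)) + 20630811764/51070483 = (-60 + 66000) + 20630811764/51070483 = 65940 + 20630811764/51070483 = 3388218460784/51070483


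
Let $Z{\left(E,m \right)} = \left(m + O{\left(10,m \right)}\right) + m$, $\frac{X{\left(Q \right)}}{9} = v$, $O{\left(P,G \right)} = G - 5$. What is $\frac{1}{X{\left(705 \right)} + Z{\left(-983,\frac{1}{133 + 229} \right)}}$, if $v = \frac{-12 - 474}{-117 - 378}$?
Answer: $\frac{19910}{76547} \approx 0.2601$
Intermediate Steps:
$v = \frac{54}{55}$ ($v = - \frac{486}{-495} = \left(-486\right) \left(- \frac{1}{495}\right) = \frac{54}{55} \approx 0.98182$)
$O{\left(P,G \right)} = -5 + G$ ($O{\left(P,G \right)} = G - 5 = -5 + G$)
$X{\left(Q \right)} = \frac{486}{55}$ ($X{\left(Q \right)} = 9 \cdot \frac{54}{55} = \frac{486}{55}$)
$Z{\left(E,m \right)} = -5 + 3 m$ ($Z{\left(E,m \right)} = \left(m + \left(-5 + m\right)\right) + m = \left(-5 + 2 m\right) + m = -5 + 3 m$)
$\frac{1}{X{\left(705 \right)} + Z{\left(-983,\frac{1}{133 + 229} \right)}} = \frac{1}{\frac{486}{55} - \left(5 - \frac{3}{133 + 229}\right)} = \frac{1}{\frac{486}{55} - \left(5 - \frac{3}{362}\right)} = \frac{1}{\frac{486}{55} + \left(-5 + 3 \cdot \frac{1}{362}\right)} = \frac{1}{\frac{486}{55} + \left(-5 + \frac{3}{362}\right)} = \frac{1}{\frac{486}{55} - \frac{1807}{362}} = \frac{1}{\frac{76547}{19910}} = \frac{19910}{76547}$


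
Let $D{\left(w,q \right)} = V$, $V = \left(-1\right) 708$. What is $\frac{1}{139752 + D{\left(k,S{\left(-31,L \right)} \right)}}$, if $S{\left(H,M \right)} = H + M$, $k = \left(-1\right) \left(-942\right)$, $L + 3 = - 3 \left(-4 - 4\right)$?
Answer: $\frac{1}{139044} \approx 7.192 \cdot 10^{-6}$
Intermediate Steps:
$L = 21$ ($L = -3 - 3 \left(-4 - 4\right) = -3 - -24 = -3 + 24 = 21$)
$k = 942$
$V = -708$
$D{\left(w,q \right)} = -708$
$\frac{1}{139752 + D{\left(k,S{\left(-31,L \right)} \right)}} = \frac{1}{139752 - 708} = \frac{1}{139044}$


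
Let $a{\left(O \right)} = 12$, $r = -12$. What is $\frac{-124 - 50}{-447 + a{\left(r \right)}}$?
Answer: $\frac{2}{5} \approx 0.4$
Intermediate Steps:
$\frac{-124 - 50}{-447 + a{\left(r \right)}} = \frac{-124 - 50}{-447 + 12} = - \frac{174}{-435} = \left(-174\right) \left(- \frac{1}{435}\right) = \frac{2}{5}$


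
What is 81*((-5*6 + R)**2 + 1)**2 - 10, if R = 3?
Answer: 43164890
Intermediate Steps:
81*((-5*6 + R)**2 + 1)**2 - 10 = 81*((-5*6 + 3)**2 + 1)**2 - 10 = 81*((-30 + 3)**2 + 1)**2 - 10 = 81*((-27)**2 + 1)**2 - 10 = 81*(729 + 1)**2 - 10 = 81*730**2 - 10 = 81*532900 - 10 = 43164900 - 10 = 43164890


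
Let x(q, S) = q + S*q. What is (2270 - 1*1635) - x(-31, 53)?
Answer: 2309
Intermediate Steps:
(2270 - 1*1635) - x(-31, 53) = (2270 - 1*1635) - (-31)*(1 + 53) = (2270 - 1635) - (-31)*54 = 635 - 1*(-1674) = 635 + 1674 = 2309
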